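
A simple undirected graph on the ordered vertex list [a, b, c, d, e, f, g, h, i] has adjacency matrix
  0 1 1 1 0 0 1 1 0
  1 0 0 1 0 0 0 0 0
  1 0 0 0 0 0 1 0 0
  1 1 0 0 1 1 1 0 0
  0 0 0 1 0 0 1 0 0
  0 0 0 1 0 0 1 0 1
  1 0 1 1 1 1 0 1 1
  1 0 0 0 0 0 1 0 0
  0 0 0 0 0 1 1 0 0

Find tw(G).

A width-2 tree decomposition is:
Bags: B1 = {d, f, g}  B2 = {a, d, g}  B3 = {a, b, d}  B4 = {d, e, g}  B5 = {a, g, h}  B6 = {f, g, i}  B7 = {a, c, g}
Tree: B1–B2, B2–B3, B2–B4, B2–B5, B1–B6, B5–B7
The largest bag has 3 vertices, giving width 2; this decomposition certifies tw(G) ≤ 2. Conversely, {d, e, g} is a clique of size 3, and the vertices of any clique must share a bag in every tree decomposition; so some bag has ≥ 3 vertices and tw(G) ≥ 2. Hence tw(G) = 2 exactly.

2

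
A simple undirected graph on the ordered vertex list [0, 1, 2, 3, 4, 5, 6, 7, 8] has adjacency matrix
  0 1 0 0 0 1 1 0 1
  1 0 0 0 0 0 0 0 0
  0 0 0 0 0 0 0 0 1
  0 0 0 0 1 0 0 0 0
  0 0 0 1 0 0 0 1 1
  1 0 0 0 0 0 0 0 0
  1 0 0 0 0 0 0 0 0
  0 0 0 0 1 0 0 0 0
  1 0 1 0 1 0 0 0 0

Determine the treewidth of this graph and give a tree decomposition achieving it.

Each bag holds 2 vertices, so the decomposition has width 1, which upper-bounds the treewidth. G has an edge, so its treewidth is at least 1. Combining the bounds, tw(G) = 1.

Treewidth 1.
One such decomposition:
Bags: B1 = {3, 4}  B2 = {4, 8}  B3 = {2, 8}  B4 = {4, 7}  B5 = {0, 8}  B6 = {0, 5}  B7 = {0, 1}  B8 = {0, 6}
Tree: B1–B2, B2–B3, B1–B4, B2–B5, B5–B6, B5–B7, B5–B8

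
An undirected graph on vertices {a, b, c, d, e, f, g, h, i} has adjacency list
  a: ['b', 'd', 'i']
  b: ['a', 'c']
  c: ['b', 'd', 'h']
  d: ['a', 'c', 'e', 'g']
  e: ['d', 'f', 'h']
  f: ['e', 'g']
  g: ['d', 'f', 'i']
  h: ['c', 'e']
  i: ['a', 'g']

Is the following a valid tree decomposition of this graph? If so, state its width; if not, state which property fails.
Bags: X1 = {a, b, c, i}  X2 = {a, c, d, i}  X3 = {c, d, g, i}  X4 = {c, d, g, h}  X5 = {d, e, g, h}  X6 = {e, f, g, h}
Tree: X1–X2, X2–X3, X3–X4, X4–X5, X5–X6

Vertex coverage: the bags together contain {a, b, c, d, e, f, g, h, i}, the full vertex set. Edge coverage: each edge of G has both endpoints in at least one bag. Running intersection: for every vertex, the bags containing it form a connected subtree. All three properties hold, so this is a valid tree decomposition of width max|bag| − 1 = 3, and hence tw(G) ≤ 3.

Yes; width 3.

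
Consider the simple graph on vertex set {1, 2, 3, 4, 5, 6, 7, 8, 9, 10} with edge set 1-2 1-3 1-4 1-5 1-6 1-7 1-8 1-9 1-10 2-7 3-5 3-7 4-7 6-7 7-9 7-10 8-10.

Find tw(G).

2

A width-2 tree decomposition is:
Bags: B1 = {1, 3, 7}  B2 = {1, 7, 10}  B3 = {1, 3, 5}  B4 = {1, 6, 7}  B5 = {1, 4, 7}  B6 = {1, 7, 9}  B7 = {1, 8, 10}  B8 = {1, 2, 7}
Tree: B1–B2, B1–B3, B1–B4, B2–B5, B1–B6, B2–B7, B2–B8
Each bag holds 3 vertices, so the decomposition has width 2, which upper-bounds the treewidth. Conversely, {1, 8, 10} is a clique of size 3, and the vertices of any clique must share a bag in every tree decomposition; so some bag has ≥ 3 vertices and tw(G) ≥ 2. Therefore the treewidth is 2.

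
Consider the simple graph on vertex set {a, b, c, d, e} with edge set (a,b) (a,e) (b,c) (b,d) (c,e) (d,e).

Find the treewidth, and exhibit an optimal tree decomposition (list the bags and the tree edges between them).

The largest bag has 3 vertices, giving width 2; this decomposition certifies tw(G) ≤ 2. For the lower bound, G contains the cycle b–c–e–d–b, so G is not a forest; only forests have treewidth ≤ 1, hence tw(G) ≥ 2. The upper and lower bounds meet at 2, so that is the treewidth.

Treewidth 2.
One optimal decomposition is:
Bags: B1 = {b, c, e}  B2 = {b, d, e}  B3 = {a, b, e}
Tree: B1–B2, B2–B3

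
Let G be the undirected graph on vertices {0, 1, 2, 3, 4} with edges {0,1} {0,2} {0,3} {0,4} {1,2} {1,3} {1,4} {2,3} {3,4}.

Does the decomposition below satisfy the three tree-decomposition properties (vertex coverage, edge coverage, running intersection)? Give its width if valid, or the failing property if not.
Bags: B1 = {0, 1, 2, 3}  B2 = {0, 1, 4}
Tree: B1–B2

A tree decomposition must satisfy three properties: every vertex lies in some bag; for every edge, both endpoints lie together in some bag; and for every vertex, the bags containing it form a connected subtree. Here edge (3,4) lies in no bag, so the decomposition is invalid.

No — edge (3,4) lies in no bag.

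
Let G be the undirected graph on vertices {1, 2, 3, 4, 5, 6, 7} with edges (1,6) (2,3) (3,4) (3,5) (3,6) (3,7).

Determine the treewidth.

A width-1 tree decomposition is:
Bags: B1 = {3, 6}  B2 = {1, 6}  B3 = {3, 5}  B4 = {2, 3}  B5 = {3, 4}  B6 = {3, 7}
Tree: B1–B2, B1–B3, B1–B4, B1–B5, B4–B6
Each bag holds 2 vertices, so the decomposition has width 1, which upper-bounds the treewidth. Since G has at least one edge (e.g. 6–3), it is not an edgeless graph, so tw(G) ≥ 1. Hence tw(G) = 1 exactly.

1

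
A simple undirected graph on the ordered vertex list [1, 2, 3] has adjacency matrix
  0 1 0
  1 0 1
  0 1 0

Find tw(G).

1

A width-1 tree decomposition is:
Bags: B1 = {1, 2}  B2 = {2, 3}
Tree: B1–B2
The largest bag has 2 vertices, giving width 1; this decomposition certifies tw(G) ≤ 1. Since G has at least one edge (e.g. 2–1), it is not an edgeless graph, so tw(G) ≥ 1. Therefore the treewidth is 1.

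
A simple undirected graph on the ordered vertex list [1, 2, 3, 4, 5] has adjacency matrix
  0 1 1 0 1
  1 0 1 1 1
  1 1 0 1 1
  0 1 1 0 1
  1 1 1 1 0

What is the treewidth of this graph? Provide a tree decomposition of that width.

Treewidth 3.
One such decomposition:
Bags: B1 = {2, 3, 4, 5}  B2 = {1, 2, 3, 5}
Tree: B1–B2

Each bag holds 4 vertices, so the decomposition has width 3, which upper-bounds the treewidth. For the lower bound, the 4 vertices {1, 2, 3, 5} are pairwise adjacent, and any tree decomposition puts a clique entirely inside one bag — forcing width ≥ 3. Hence tw(G) = 3 exactly.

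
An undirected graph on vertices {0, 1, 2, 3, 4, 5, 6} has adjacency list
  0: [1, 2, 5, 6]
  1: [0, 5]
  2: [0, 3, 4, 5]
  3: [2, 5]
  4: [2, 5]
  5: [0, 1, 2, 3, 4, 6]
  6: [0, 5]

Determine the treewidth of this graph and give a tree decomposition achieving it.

Each bag holds 3 vertices, so the decomposition has width 2, which upper-bounds the treewidth. Conversely, {0, 1, 5} is a clique of size 3, and the vertices of any clique must share a bag in every tree decomposition; so some bag has ≥ 3 vertices and tw(G) ≥ 2. The upper and lower bounds meet at 2, so that is the treewidth.

Treewidth 2.
One such decomposition:
Bags: B1 = {0, 2, 5}  B2 = {2, 3, 5}  B3 = {0, 1, 5}  B4 = {0, 5, 6}  B5 = {2, 4, 5}
Tree: B1–B2, B1–B3, B1–B4, B1–B5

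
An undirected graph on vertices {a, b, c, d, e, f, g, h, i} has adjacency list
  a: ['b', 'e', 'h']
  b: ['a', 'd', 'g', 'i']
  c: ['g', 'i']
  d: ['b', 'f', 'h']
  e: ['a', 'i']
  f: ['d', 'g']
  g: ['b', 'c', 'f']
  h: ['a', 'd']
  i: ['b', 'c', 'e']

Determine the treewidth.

3

A width-3 tree decomposition is:
Bags: B1 = {a, d, e, h}  B2 = {a, b, d, e}  B3 = {b, d, e, i}  B4 = {b, d, f, i}  B5 = {b, f, g, i}  B6 = {c, f, g, i}
Tree: B1–B2, B2–B3, B3–B4, B4–B5, B5–B6
Each bag holds 4 vertices, so the decomposition has width 3, which upper-bounds the treewidth. For the lower bound: the 4 vertex sets {a,e,h}, {d}, {b}, {c,f,g,i} are disjoint, each induces a connected subgraph, and every pair is joined by at least one edge of G. Contracting each set to a single vertex therefore yields K_{4} as a minor, and since treewidth is minor-monotone, tw(G) ≥ tw(K_{4}) = 3. Hence tw(G) = 3 exactly.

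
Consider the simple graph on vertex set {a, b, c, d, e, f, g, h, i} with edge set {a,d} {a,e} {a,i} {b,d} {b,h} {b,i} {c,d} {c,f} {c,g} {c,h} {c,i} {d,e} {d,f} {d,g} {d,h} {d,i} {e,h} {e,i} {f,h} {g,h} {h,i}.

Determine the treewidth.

3

A width-3 tree decomposition is:
Bags: B1 = {c, d, h, i}  B2 = {c, d, f, h}  B3 = {c, d, g, h}  B4 = {d, e, h, i}  B5 = {a, d, e, i}  B6 = {b, d, h, i}
Tree: B1–B2, B2–B3, B1–B4, B4–B5, B1–B6
Each bag holds 4 vertices, so the decomposition has width 3, which upper-bounds the treewidth. For the lower bound, the 4 vertices {c, d, g, h} are pairwise adjacent, and any tree decomposition puts a clique entirely inside one bag — forcing width ≥ 3. Combining the bounds, tw(G) = 3.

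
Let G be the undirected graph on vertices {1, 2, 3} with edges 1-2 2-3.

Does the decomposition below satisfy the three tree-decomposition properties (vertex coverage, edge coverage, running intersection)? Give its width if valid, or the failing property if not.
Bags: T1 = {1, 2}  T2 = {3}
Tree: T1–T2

A tree decomposition must satisfy three properties: every vertex lies in some bag; for every edge, both endpoints lie together in some bag; and for every vertex, the bags containing it form a connected subtree. Here edge (2,3) lies in no bag, so the decomposition is invalid.

No — edge (2,3) lies in no bag.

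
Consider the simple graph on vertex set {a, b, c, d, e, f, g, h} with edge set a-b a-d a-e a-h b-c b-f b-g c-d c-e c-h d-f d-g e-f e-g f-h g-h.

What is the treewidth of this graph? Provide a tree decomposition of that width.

Treewidth 4.
One optimal decomposition is:
Bags: B1 = {a, c, f, g, h}  B2 = {a, c, e, f, g}  B3 = {a, c, d, f, g}  B4 = {a, b, c, f, g}
Tree: B1–B2, B2–B3, B3–B4

Each bag holds 5 vertices, so the decomposition has width 4, which upper-bounds the treewidth. For the lower bound: the 5 vertex sets {a,h}, {e,f}, {c,d}, {g}, {b} are disjoint, each induces a connected subgraph, and every pair is joined by at least one edge of G. Contracting each set to a single vertex therefore yields K_{5} as a minor, and since treewidth is minor-monotone, tw(G) ≥ tw(K_{5}) = 4. Therefore the treewidth is 4.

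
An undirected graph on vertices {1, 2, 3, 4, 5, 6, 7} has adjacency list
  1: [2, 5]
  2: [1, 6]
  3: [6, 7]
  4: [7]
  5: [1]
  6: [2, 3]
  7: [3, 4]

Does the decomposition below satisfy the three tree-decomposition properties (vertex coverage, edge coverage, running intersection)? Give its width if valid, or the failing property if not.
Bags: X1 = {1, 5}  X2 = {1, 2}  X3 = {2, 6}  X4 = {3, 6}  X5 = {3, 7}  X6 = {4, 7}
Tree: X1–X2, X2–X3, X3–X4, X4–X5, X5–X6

Every vertex of G appears in some bag (union = {1, 2, 3, 4, 5, 6, 7}); every edge is covered by a bag; and for each vertex v the set of bags containing v is connected in the bag tree. The decomposition is therefore valid. The largest bag has 2 vertices, so the width is 1.

Yes; width 1.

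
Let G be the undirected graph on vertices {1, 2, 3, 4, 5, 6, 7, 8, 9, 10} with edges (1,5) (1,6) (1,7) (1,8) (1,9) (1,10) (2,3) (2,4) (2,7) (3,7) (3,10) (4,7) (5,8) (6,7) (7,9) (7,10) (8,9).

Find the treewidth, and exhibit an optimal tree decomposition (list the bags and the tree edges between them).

Every bag has size at most 3, so the width is 3 − 1 = 2 and tw(G) ≤ 2. On the other hand G contains the 3-clique {1, 8, 9}. A clique must lie in a single bag of any decomposition, so no decomposition can have width below 2. The upper and lower bounds meet at 2, so that is the treewidth.

Treewidth 2.
Bags: B1 = {1, 7, 9}  B2 = {1, 8, 9}  B3 = {1, 5, 8}  B4 = {1, 6, 7}  B5 = {1, 7, 10}  B6 = {3, 7, 10}  B7 = {2, 3, 7}  B8 = {2, 4, 7}
Tree: B1–B2, B2–B3, B1–B4, B1–B5, B5–B6, B6–B7, B7–B8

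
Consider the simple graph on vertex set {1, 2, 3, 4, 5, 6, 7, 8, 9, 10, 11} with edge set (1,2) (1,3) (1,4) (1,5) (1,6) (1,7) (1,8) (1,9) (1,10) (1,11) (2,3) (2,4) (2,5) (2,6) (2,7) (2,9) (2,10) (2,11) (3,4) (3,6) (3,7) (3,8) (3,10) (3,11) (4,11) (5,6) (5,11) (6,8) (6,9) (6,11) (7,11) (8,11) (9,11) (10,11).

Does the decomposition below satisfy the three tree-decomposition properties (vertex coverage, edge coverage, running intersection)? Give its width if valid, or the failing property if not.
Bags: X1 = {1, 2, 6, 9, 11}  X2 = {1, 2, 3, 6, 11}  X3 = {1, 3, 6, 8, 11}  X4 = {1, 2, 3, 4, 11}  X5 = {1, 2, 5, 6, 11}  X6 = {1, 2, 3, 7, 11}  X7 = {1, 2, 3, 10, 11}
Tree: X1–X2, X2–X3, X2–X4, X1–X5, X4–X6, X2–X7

Yes; width 4.

Checking the three conditions: (i) the bags cover all of {1, 2, 3, 4, 5, 6, 7, 8, 9, 10, 11}; (ii) for each edge, some bag contains both endpoints; (iii) the bags containing any fixed vertex form a subtree. All hold, so the decomposition is valid with width 5 − 1 = 4.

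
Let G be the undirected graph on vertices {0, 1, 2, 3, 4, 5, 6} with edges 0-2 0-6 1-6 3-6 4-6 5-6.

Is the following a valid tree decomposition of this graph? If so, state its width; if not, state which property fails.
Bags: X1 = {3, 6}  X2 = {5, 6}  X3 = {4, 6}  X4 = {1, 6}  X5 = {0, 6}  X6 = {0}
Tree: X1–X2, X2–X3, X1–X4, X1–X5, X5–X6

No — vertex 2 appears in no bag.

A tree decomposition must satisfy three properties: every vertex lies in some bag; for every edge, both endpoints lie together in some bag; and for every vertex, the bags containing it form a connected subtree. Here vertex 2 appears in no bag, so the decomposition is invalid.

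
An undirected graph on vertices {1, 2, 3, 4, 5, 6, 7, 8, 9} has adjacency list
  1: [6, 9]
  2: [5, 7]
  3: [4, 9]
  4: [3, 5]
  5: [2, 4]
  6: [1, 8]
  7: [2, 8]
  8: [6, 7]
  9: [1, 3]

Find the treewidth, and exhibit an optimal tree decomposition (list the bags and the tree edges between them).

Treewidth 2.
One such decomposition:
Bags: B1 = {1, 3, 9}  B2 = {1, 3, 4}  B3 = {1, 4, 5}  B4 = {1, 2, 5}  B5 = {1, 2, 7}  B6 = {1, 7, 8}  B7 = {1, 6, 8}
Tree: B1–B2, B2–B3, B3–B4, B4–B5, B5–B6, B6–B7

Each bag holds 3 vertices, so the decomposition has width 2, which upper-bounds the treewidth. The edges 1–9–3–4–5–2–7–8–6–1 form a cycle, so G is not a tree and its treewidth is at least 2. Combining the bounds, tw(G) = 2.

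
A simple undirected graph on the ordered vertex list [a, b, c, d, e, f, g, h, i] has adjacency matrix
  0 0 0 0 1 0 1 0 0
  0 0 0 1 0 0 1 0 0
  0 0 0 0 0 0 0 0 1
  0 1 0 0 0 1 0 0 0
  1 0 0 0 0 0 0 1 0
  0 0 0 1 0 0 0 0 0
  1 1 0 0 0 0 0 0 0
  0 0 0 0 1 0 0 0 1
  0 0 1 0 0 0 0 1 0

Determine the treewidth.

A width-1 tree decomposition is:
Bags: B1 = {c, i}  B2 = {h, i}  B3 = {e, h}  B4 = {a, e}  B5 = {a, g}  B6 = {b, g}  B7 = {b, d}  B8 = {d, f}
Tree: B1–B2, B2–B3, B3–B4, B4–B5, B5–B6, B6–B7, B7–B8
Every bag has size at most 2, so the width is 2 − 1 = 1 and tw(G) ≤ 1. Any graph with an edge has treewidth ≥ 1, and G has the edge c–i. Combining the bounds, tw(G) = 1.

1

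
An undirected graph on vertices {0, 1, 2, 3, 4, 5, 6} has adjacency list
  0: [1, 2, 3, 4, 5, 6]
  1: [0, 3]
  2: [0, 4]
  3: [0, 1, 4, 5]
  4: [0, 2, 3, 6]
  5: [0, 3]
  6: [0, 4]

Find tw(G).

A width-2 tree decomposition is:
Bags: B1 = {0, 3, 4}  B2 = {0, 2, 4}  B3 = {0, 4, 6}  B4 = {0, 3, 5}  B5 = {0, 1, 3}
Tree: B1–B2, B2–B3, B1–B4, B1–B5
Each bag holds 3 vertices, so the decomposition has width 2, which upper-bounds the treewidth. On the other hand G contains the 3-clique {0, 2, 4}. A clique must lie in a single bag of any decomposition, so no decomposition can have width below 2. Therefore the treewidth is 2.

2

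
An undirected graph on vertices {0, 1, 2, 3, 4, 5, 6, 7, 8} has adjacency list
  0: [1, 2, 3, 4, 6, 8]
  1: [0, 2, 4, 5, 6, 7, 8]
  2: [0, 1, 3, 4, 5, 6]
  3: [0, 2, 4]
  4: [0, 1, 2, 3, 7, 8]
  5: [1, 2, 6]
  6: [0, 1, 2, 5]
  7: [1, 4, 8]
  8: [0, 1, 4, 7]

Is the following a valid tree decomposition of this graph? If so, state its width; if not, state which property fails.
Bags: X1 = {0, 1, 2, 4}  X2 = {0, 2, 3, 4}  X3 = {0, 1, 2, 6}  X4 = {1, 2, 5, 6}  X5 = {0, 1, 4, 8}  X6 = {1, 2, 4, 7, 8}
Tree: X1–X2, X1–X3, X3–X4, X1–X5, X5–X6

A tree decomposition must satisfy three properties: every vertex lies in some bag; for every edge, both endpoints lie together in some bag; and for every vertex, the bags containing it form a connected subtree. Here bags containing vertex 2 are not connected in the tree, so the decomposition is invalid.

No — bags containing vertex 2 are not connected in the tree.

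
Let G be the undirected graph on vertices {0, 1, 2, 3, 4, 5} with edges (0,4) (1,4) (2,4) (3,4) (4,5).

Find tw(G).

A width-1 tree decomposition is:
Bags: B1 = {0, 4}  B2 = {1, 4}  B3 = {2, 4}  B4 = {4, 5}  B5 = {3, 4}
Tree: B1–B2, B2–B3, B1–B4, B3–B5
Each bag holds 2 vertices, so the decomposition has width 1, which upper-bounds the treewidth. Any graph with an edge has treewidth ≥ 1, and G has the edge 4–0. Combining the bounds, tw(G) = 1.

1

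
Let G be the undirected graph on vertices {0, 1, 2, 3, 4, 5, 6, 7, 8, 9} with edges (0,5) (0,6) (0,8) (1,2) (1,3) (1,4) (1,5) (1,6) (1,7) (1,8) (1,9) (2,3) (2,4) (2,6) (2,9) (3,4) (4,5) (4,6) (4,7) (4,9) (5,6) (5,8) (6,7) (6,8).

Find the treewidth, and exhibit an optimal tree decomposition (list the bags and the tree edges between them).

Treewidth 3.
Bags: B1 = {1, 2, 4, 6}  B2 = {1, 4, 6, 7}  B3 = {1, 4, 5, 6}  B4 = {1, 2, 4, 9}  B5 = {1, 5, 6, 8}  B6 = {1, 2, 3, 4}  B7 = {0, 5, 6, 8}
Tree: B1–B2, B1–B3, B1–B4, B3–B5, B1–B6, B5–B7

Every bag has size at most 4, so the width is 4 − 1 = 3 and tw(G) ≤ 3. Conversely, {0, 5, 6, 8} is a clique of size 4, and the vertices of any clique must share a bag in every tree decomposition; so some bag has ≥ 4 vertices and tw(G) ≥ 3. Therefore the treewidth is 3.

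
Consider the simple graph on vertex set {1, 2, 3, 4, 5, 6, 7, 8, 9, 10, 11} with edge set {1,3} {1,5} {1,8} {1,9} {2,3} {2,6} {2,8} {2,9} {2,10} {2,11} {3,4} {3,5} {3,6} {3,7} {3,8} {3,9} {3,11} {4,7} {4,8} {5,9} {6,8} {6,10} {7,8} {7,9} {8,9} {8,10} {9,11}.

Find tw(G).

3

A width-3 tree decomposition is:
Bags: B1 = {3, 7, 8, 9}  B2 = {1, 3, 8, 9}  B3 = {3, 4, 7, 8}  B4 = {2, 3, 8, 9}  B5 = {2, 3, 6, 8}  B6 = {2, 6, 8, 10}  B7 = {2, 3, 9, 11}  B8 = {1, 3, 5, 9}
Tree: B1–B2, B1–B3, B1–B4, B4–B5, B5–B6, B4–B7, B2–B8
The largest bag has 4 vertices, giving width 3; this decomposition certifies tw(G) ≤ 3. Conversely, {2, 6, 8, 10} is a clique of size 4, and the vertices of any clique must share a bag in every tree decomposition; so some bag has ≥ 4 vertices and tw(G) ≥ 3. Hence tw(G) = 3 exactly.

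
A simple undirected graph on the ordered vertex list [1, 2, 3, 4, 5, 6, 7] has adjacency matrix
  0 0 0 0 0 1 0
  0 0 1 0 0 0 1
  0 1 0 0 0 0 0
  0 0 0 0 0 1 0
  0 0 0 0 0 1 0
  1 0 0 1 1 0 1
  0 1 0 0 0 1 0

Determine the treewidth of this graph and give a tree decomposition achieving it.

Treewidth 1.
One optimal decomposition is:
Bags: B1 = {5, 6}  B2 = {6, 7}  B3 = {4, 6}  B4 = {2, 7}  B5 = {2, 3}  B6 = {1, 6}
Tree: B1–B2, B2–B3, B2–B4, B4–B5, B1–B6

Every bag has size at most 2, so the width is 2 − 1 = 1 and tw(G) ≤ 1. Any graph with an edge has treewidth ≥ 1, and G has the edge 5–6. The upper and lower bounds meet at 1, so that is the treewidth.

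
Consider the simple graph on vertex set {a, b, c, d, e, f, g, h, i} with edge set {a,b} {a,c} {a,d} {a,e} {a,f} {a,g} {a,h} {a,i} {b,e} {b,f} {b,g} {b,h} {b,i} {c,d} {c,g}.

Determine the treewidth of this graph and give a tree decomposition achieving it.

Treewidth 2.
Bags: B1 = {a, b, g}  B2 = {a, b, e}  B3 = {a, c, g}  B4 = {a, b, i}  B5 = {a, c, d}  B6 = {a, b, h}  B7 = {a, b, f}
Tree: B1–B2, B1–B3, B1–B4, B3–B5, B2–B6, B6–B7

The largest bag has 3 vertices, giving width 2; this decomposition certifies tw(G) ≤ 2. On the other hand G contains the 3-clique {a, c, d}. A clique must lie in a single bag of any decomposition, so no decomposition can have width below 2. Combining the bounds, tw(G) = 2.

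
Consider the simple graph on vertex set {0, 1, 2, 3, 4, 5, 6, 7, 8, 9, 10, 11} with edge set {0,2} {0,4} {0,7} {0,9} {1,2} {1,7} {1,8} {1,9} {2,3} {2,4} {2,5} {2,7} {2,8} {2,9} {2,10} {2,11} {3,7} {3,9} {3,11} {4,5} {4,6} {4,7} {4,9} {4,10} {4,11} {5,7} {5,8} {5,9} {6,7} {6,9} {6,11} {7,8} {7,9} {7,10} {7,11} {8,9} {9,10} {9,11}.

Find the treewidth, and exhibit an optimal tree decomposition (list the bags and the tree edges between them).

Treewidth 4.
One such decomposition:
Bags: B1 = {2, 4, 5, 7, 9}  B2 = {2, 5, 7, 8, 9}  B3 = {0, 2, 4, 7, 9}  B4 = {2, 4, 7, 9, 10}  B5 = {2, 4, 7, 9, 11}  B6 = {1, 2, 7, 8, 9}  B7 = {2, 3, 7, 9, 11}  B8 = {4, 6, 7, 9, 11}
Tree: B1–B2, B1–B3, B3–B4, B1–B5, B2–B6, B5–B7, B5–B8

Every bag has size at most 5, so the width is 5 − 1 = 4 and tw(G) ≤ 4. Conversely, {1, 2, 7, 8, 9} is a clique of size 5, and the vertices of any clique must share a bag in every tree decomposition; so some bag has ≥ 5 vertices and tw(G) ≥ 4. Combining the bounds, tw(G) = 4.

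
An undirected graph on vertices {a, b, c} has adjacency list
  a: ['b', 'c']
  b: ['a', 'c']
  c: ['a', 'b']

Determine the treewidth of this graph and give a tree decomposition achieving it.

With just one bag of size 3, the width is 3 − 1 = 2, so tw(G) ≤ 2. For the lower bound, the 3 vertices {a, b, c} are pairwise adjacent, and any tree decomposition puts a clique entirely inside one bag — forcing width ≥ 2. Hence tw(G) = 2 exactly.

Treewidth 2.
One optimal decomposition is:
Bags: B1 = {a, b, c}
Tree: (single bag)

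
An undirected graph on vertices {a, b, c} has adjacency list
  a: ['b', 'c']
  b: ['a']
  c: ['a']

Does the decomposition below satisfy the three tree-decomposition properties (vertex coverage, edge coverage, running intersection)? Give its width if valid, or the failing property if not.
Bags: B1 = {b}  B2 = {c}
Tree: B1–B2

No — vertex a appears in no bag.

A tree decomposition must satisfy three properties: every vertex lies in some bag; for every edge, both endpoints lie together in some bag; and for every vertex, the bags containing it form a connected subtree. Here vertex a appears in no bag, so the decomposition is invalid.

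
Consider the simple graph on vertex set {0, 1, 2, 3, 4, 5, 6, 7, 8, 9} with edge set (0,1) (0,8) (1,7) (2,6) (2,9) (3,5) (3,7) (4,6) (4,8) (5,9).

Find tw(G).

A width-2 tree decomposition is:
Bags: B1 = {4, 6, 8}  B2 = {2, 6, 8}  B3 = {2, 8, 9}  B4 = {5, 8, 9}  B5 = {3, 5, 8}  B6 = {3, 7, 8}  B7 = {1, 7, 8}  B8 = {0, 1, 8}
Tree: B1–B2, B2–B3, B3–B4, B4–B5, B5–B6, B6–B7, B7–B8
Every bag has size at most 3, so the width is 3 − 1 = 2 and tw(G) ≤ 2. Since 8–4–6–2–9–5–3–7–1–0–8 is a cycle in G, G is not acyclic. Forests are exactly the graphs of treewidth ≤ 1, so tw(G) ≥ 2. The upper and lower bounds meet at 2, so that is the treewidth.

2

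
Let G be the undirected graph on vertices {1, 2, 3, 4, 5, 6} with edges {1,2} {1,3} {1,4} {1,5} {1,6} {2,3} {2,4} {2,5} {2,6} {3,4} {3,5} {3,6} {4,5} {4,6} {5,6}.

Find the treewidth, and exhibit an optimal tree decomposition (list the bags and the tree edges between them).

With just one bag of size 6, the width is 6 − 1 = 5, so tw(G) ≤ 5. For the lower bound, the 6 vertices {1, 2, 3, 4, 5, 6} are pairwise adjacent, and any tree decomposition puts a clique entirely inside one bag — forcing width ≥ 5. The upper and lower bounds meet at 5, so that is the treewidth.

Treewidth 5.
One such decomposition:
Bags: B1 = {1, 2, 3, 4, 5, 6}
Tree: (single bag)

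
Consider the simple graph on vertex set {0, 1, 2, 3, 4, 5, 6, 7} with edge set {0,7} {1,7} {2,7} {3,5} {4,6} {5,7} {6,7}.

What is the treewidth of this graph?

A width-1 tree decomposition is:
Bags: B1 = {5, 7}  B2 = {1, 7}  B3 = {2, 7}  B4 = {3, 5}  B5 = {6, 7}  B6 = {4, 6}  B7 = {0, 7}
Tree: B1–B2, B1–B3, B1–B4, B1–B5, B5–B6, B2–B7
The largest bag has 2 vertices, giving width 1; this decomposition certifies tw(G) ≤ 1. Any graph with an edge has treewidth ≥ 1, and G has the edge 7–5. Hence tw(G) = 1 exactly.

1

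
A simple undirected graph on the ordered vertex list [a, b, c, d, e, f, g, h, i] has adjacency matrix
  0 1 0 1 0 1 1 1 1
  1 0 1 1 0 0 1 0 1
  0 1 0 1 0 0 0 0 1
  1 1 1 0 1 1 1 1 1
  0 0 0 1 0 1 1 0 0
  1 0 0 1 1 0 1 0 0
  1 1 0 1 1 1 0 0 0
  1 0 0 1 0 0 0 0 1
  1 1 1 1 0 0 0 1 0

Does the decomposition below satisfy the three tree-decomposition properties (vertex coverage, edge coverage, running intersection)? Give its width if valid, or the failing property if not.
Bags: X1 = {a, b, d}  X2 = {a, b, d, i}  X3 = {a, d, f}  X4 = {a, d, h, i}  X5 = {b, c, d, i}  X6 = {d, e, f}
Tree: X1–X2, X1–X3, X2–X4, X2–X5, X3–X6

No — vertex g appears in no bag.

A tree decomposition must satisfy three properties: every vertex lies in some bag; for every edge, both endpoints lie together in some bag; and for every vertex, the bags containing it form a connected subtree. Here vertex g appears in no bag, so the decomposition is invalid.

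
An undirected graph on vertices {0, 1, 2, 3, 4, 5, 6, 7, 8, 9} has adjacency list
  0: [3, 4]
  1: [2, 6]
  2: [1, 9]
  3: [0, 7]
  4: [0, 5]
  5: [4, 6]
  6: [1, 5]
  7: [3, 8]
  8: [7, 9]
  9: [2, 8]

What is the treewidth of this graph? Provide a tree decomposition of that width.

Treewidth 2.
One optimal decomposition is:
Bags: B1 = {1, 2, 9}  B2 = {1, 6, 9}  B3 = {5, 6, 9}  B4 = {4, 5, 9}  B5 = {0, 4, 9}  B6 = {0, 3, 9}  B7 = {3, 7, 9}  B8 = {7, 8, 9}
Tree: B1–B2, B2–B3, B3–B4, B4–B5, B5–B6, B6–B7, B7–B8

The largest bag has 3 vertices, giving width 2; this decomposition certifies tw(G) ≤ 2. The edges 9–2–1–6–5–4–0–3–7–8–9 form a cycle, so G is not a tree and its treewidth is at least 2. Hence tw(G) = 2 exactly.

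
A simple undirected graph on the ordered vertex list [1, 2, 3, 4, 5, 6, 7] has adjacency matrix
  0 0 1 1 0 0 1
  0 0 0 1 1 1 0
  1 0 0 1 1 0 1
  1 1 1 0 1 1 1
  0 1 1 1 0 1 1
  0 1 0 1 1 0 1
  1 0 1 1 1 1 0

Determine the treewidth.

A width-3 tree decomposition is:
Bags: B1 = {4, 5, 6, 7}  B2 = {3, 4, 5, 7}  B3 = {1, 3, 4, 7}  B4 = {2, 4, 5, 6}
Tree: B1–B2, B2–B3, B1–B4
The largest bag has 4 vertices, giving width 3; this decomposition certifies tw(G) ≤ 3. For the lower bound, the 4 vertices {1, 3, 4, 7} are pairwise adjacent, and any tree decomposition puts a clique entirely inside one bag — forcing width ≥ 3. Hence tw(G) = 3 exactly.

3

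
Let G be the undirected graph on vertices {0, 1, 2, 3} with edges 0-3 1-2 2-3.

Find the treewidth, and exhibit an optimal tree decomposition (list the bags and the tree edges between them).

Treewidth 1.
Bags: B1 = {1, 2}  B2 = {2, 3}  B3 = {0, 3}
Tree: B1–B2, B2–B3

Each bag holds 2 vertices, so the decomposition has width 1, which upper-bounds the treewidth. Since G has at least one edge (e.g. 1–2), it is not an edgeless graph, so tw(G) ≥ 1. Hence tw(G) = 1 exactly.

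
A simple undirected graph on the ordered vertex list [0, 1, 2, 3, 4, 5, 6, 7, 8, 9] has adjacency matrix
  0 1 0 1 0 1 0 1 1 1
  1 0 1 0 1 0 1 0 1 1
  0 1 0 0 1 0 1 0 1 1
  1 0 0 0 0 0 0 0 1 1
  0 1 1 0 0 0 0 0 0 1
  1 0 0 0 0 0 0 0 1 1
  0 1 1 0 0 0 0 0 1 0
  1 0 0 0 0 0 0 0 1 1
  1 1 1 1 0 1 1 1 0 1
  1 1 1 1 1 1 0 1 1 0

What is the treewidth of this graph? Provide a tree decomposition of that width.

Treewidth 3.
One such decomposition:
Bags: B1 = {0, 5, 8, 9}  B2 = {0, 1, 8, 9}  B3 = {1, 2, 8, 9}  B4 = {1, 2, 4, 9}  B5 = {0, 7, 8, 9}  B6 = {0, 3, 8, 9}  B7 = {1, 2, 6, 8}
Tree: B1–B2, B2–B3, B3–B4, B1–B5, B5–B6, B3–B7

Every bag has size at most 4, so the width is 4 − 1 = 3 and tw(G) ≤ 3. On the other hand G contains the 4-clique {0, 1, 8, 9}. A clique must lie in a single bag of any decomposition, so no decomposition can have width below 3. The upper and lower bounds meet at 3, so that is the treewidth.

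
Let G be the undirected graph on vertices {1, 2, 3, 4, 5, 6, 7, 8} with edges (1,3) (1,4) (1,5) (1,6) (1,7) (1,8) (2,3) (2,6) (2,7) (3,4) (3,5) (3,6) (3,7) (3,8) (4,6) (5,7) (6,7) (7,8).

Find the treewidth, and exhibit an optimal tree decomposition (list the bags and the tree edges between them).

Each bag holds 4 vertices, so the decomposition has width 3, which upper-bounds the treewidth. On the other hand G contains the 4-clique {1, 3, 4, 6}. A clique must lie in a single bag of any decomposition, so no decomposition can have width below 3. Hence tw(G) = 3 exactly.

Treewidth 3.
One such decomposition:
Bags: B1 = {1, 3, 7, 8}  B2 = {1, 3, 6, 7}  B3 = {1, 3, 4, 6}  B4 = {2, 3, 6, 7}  B5 = {1, 3, 5, 7}
Tree: B1–B2, B2–B3, B2–B4, B1–B5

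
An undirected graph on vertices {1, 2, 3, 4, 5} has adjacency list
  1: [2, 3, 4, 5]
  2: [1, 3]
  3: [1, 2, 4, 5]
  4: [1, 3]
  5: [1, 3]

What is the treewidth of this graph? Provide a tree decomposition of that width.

Treewidth 2.
One optimal decomposition is:
Bags: B1 = {1, 3, 4}  B2 = {1, 3, 5}  B3 = {1, 2, 3}
Tree: B1–B2, B2–B3

The largest bag has 3 vertices, giving width 2; this decomposition certifies tw(G) ≤ 2. On the other hand G contains the 3-clique {1, 2, 3}. A clique must lie in a single bag of any decomposition, so no decomposition can have width below 2. Combining the bounds, tw(G) = 2.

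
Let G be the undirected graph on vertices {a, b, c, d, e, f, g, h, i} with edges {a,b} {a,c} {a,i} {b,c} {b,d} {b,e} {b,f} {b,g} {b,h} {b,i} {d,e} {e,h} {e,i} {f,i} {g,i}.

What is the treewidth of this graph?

A width-2 tree decomposition is:
Bags: B1 = {a, b, c}  B2 = {a, b, i}  B3 = {b, e, i}  B4 = {b, f, i}  B5 = {b, d, e}  B6 = {b, g, i}  B7 = {b, e, h}
Tree: B1–B2, B2–B3, B3–B4, B3–B5, B2–B6, B3–B7
Each bag holds 3 vertices, so the decomposition has width 2, which upper-bounds the treewidth. For the lower bound, the 3 vertices {b, d, e} are pairwise adjacent, and any tree decomposition puts a clique entirely inside one bag — forcing width ≥ 2. Combining the bounds, tw(G) = 2.

2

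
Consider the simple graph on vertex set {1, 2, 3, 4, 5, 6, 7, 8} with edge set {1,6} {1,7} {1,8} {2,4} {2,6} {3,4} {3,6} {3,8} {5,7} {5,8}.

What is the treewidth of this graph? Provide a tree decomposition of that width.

Treewidth 2.
Bags: B1 = {1, 5, 7}  B2 = {1, 5, 8}  B3 = {1, 6, 8}  B4 = {3, 6, 8}  B5 = {2, 3, 6}  B6 = {2, 3, 4}
Tree: B1–B2, B2–B3, B3–B4, B4–B5, B5–B6

Each bag holds 3 vertices, so the decomposition has width 2, which upper-bounds the treewidth. For the lower bound, G contains the cycle 7–5–8–1–7, so G is not a forest; only forests have treewidth ≤ 1, hence tw(G) ≥ 2. The upper and lower bounds meet at 2, so that is the treewidth.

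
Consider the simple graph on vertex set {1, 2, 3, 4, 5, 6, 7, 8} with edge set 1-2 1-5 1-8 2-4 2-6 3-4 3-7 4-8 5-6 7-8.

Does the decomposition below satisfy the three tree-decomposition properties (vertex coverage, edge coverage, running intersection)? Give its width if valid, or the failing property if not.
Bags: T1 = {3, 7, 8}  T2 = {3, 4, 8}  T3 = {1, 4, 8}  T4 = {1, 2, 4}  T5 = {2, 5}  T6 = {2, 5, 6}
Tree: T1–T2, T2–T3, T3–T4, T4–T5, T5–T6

A tree decomposition must satisfy three properties: every vertex lies in some bag; for every edge, both endpoints lie together in some bag; and for every vertex, the bags containing it form a connected subtree. Here edge (1,5) lies in no bag, so the decomposition is invalid.

No — edge (1,5) lies in no bag.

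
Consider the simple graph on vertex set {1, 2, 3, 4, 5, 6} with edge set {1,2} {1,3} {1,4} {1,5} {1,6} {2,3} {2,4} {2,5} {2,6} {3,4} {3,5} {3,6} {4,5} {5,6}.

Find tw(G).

A width-4 tree decomposition is:
Bags: B1 = {1, 2, 3, 4, 5}  B2 = {1, 2, 3, 5, 6}
Tree: B1–B2
The largest bag has 5 vertices, giving width 4; this decomposition certifies tw(G) ≤ 4. For the lower bound, the 5 vertices {1, 2, 3, 4, 5} are pairwise adjacent, and any tree decomposition puts a clique entirely inside one bag — forcing width ≥ 4. The upper and lower bounds meet at 4, so that is the treewidth.

4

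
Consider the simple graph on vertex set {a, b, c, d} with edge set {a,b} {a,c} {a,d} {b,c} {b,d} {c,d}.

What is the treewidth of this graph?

3

A width-3 tree decomposition is:
Bags: B1 = {a, b, c, d}
Tree: (single bag)
A single bag containing all 4 vertices is trivially a valid decomposition of width 3. Conversely, {a, b, c, d} is a clique of size 4, and the vertices of any clique must share a bag in every tree decomposition; so some bag has ≥ 4 vertices and tw(G) ≥ 3. Hence tw(G) = 3 exactly.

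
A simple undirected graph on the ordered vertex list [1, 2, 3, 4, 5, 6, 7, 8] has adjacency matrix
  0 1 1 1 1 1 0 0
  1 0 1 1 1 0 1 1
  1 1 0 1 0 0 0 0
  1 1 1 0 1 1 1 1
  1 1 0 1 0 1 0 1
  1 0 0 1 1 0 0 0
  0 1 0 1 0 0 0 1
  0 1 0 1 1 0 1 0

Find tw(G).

3

A width-3 tree decomposition is:
Bags: B1 = {1, 2, 3, 4}  B2 = {1, 2, 4, 5}  B3 = {2, 4, 5, 8}  B4 = {2, 4, 7, 8}  B5 = {1, 4, 5, 6}
Tree: B1–B2, B2–B3, B3–B4, B2–B5
The largest bag has 4 vertices, giving width 3; this decomposition certifies tw(G) ≤ 3. On the other hand G contains the 4-clique {2, 4, 5, 8}. A clique must lie in a single bag of any decomposition, so no decomposition can have width below 3. Combining the bounds, tw(G) = 3.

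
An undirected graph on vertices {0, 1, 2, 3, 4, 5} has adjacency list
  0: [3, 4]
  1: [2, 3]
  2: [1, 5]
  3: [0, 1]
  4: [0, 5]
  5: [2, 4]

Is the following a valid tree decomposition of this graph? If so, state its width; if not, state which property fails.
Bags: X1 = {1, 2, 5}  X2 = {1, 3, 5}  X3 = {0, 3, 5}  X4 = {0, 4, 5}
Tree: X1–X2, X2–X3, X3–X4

Yes; width 2.

Checking the three conditions: (i) the bags cover all of {0, 1, 2, 3, 4, 5}; (ii) for each edge, some bag contains both endpoints; (iii) the bags containing any fixed vertex form a subtree. All hold, so the decomposition is valid with width 3 − 1 = 2.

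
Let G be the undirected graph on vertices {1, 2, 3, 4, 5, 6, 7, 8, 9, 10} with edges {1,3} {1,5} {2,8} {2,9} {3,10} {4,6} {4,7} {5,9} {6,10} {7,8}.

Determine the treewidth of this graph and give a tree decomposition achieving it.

Treewidth 2.
One optimal decomposition is:
Bags: B1 = {1, 5, 9}  B2 = {1, 3, 9}  B3 = {3, 9, 10}  B4 = {6, 9, 10}  B5 = {4, 6, 9}  B6 = {4, 7, 9}  B7 = {7, 8, 9}  B8 = {2, 8, 9}
Tree: B1–B2, B2–B3, B3–B4, B4–B5, B5–B6, B6–B7, B7–B8

Every bag has size at most 3, so the width is 3 − 1 = 2 and tw(G) ≤ 2. The edges 9–5–1–3–10–6–4–7–8–2–9 form a cycle, so G is not a tree and its treewidth is at least 2. The upper and lower bounds meet at 2, so that is the treewidth.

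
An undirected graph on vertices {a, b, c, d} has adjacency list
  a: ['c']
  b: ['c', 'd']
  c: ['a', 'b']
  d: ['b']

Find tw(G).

A width-1 tree decomposition is:
Bags: B1 = {a, c}  B2 = {b, c}  B3 = {b, d}
Tree: B1–B2, B2–B3
Every bag has size at most 2, so the width is 2 − 1 = 1 and tw(G) ≤ 1. Since G has at least one edge (e.g. c–a), it is not an edgeless graph, so tw(G) ≥ 1. Therefore the treewidth is 1.

1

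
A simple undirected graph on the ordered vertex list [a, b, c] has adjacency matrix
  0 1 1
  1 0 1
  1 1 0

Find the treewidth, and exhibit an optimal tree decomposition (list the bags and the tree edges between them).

With just one bag of size 3, the width is 3 − 1 = 2, so tw(G) ≤ 2. Conversely, {a, b, c} is a clique of size 3, and the vertices of any clique must share a bag in every tree decomposition; so some bag has ≥ 3 vertices and tw(G) ≥ 2. Combining the bounds, tw(G) = 2.

Treewidth 2.
One such decomposition:
Bags: B1 = {a, b, c}
Tree: (single bag)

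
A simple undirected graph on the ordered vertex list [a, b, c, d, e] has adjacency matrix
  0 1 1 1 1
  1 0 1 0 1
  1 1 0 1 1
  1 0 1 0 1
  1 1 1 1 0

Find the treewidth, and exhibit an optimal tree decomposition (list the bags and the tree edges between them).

Treewidth 3.
Bags: B1 = {a, c, d, e}  B2 = {a, b, c, e}
Tree: B1–B2

Each bag holds 4 vertices, so the decomposition has width 3, which upper-bounds the treewidth. Conversely, {a, c, d, e} is a clique of size 4, and the vertices of any clique must share a bag in every tree decomposition; so some bag has ≥ 4 vertices and tw(G) ≥ 3. Combining the bounds, tw(G) = 3.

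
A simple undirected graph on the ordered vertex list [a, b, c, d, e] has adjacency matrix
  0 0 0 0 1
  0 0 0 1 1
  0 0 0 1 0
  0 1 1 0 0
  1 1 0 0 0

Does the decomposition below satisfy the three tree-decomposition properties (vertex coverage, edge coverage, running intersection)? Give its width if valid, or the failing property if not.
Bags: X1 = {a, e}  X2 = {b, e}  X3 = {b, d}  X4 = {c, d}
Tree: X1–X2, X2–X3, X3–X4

Every vertex of G appears in some bag (union = {a, b, c, d, e}); every edge is covered by a bag; and for each vertex v the set of bags containing v is connected in the bag tree. The decomposition is therefore valid. The largest bag has 2 vertices, so the width is 1.

Yes; width 1.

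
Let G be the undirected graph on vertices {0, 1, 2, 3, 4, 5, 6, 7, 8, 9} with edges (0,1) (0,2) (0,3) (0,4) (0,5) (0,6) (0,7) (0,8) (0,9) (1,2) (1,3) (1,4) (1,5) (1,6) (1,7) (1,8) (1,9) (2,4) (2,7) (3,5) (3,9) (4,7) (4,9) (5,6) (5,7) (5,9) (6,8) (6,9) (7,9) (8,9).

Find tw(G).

4

A width-4 tree decomposition is:
Bags: B1 = {0, 1, 3, 5, 9}  B2 = {0, 1, 5, 7, 9}  B3 = {0, 1, 5, 6, 9}  B4 = {0, 1, 4, 7, 9}  B5 = {0, 1, 2, 4, 7}  B6 = {0, 1, 6, 8, 9}
Tree: B1–B2, B1–B3, B2–B4, B4–B5, B3–B6
The largest bag has 5 vertices, giving width 4; this decomposition certifies tw(G) ≤ 4. Conversely, {0, 1, 6, 8, 9} is a clique of size 5, and the vertices of any clique must share a bag in every tree decomposition; so some bag has ≥ 5 vertices and tw(G) ≥ 4. Combining the bounds, tw(G) = 4.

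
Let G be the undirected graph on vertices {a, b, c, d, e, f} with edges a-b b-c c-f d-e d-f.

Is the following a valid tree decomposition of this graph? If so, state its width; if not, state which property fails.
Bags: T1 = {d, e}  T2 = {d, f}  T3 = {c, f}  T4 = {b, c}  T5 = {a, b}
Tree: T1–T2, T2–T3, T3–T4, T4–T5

Every vertex of G appears in some bag (union = {a, b, c, d, e, f}); every edge is covered by a bag; and for each vertex v the set of bags containing v is connected in the bag tree. The decomposition is therefore valid. The largest bag has 2 vertices, so the width is 1.

Yes; width 1.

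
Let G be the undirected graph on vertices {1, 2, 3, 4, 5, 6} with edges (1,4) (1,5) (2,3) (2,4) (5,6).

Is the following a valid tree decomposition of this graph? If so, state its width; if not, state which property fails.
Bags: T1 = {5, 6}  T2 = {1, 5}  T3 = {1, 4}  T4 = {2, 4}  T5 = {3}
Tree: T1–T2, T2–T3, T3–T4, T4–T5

No — edge (2,3) lies in no bag.

A tree decomposition must satisfy three properties: every vertex lies in some bag; for every edge, both endpoints lie together in some bag; and for every vertex, the bags containing it form a connected subtree. Here edge (2,3) lies in no bag, so the decomposition is invalid.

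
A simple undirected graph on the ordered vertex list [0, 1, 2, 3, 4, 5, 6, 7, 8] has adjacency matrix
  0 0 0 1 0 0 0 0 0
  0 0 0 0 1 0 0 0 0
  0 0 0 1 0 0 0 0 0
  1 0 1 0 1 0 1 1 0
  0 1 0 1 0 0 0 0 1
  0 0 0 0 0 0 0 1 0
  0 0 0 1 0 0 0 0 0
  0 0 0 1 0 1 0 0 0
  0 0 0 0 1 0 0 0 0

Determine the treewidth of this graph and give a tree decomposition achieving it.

Treewidth 1.
Bags: B1 = {3, 4}  B2 = {0, 3}  B3 = {1, 4}  B4 = {3, 7}  B5 = {3, 6}  B6 = {4, 8}  B7 = {5, 7}  B8 = {2, 3}
Tree: B1–B2, B1–B3, B2–B4, B2–B5, B1–B6, B4–B7, B4–B8

Every bag has size at most 2, so the width is 2 − 1 = 1 and tw(G) ≤ 1. G has an edge, so its treewidth is at least 1. Combining the bounds, tw(G) = 1.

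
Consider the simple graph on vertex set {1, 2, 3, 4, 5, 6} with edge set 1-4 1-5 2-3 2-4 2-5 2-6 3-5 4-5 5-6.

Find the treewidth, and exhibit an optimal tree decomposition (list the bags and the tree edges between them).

Treewidth 2.
One optimal decomposition is:
Bags: B1 = {1, 4, 5}  B2 = {2, 4, 5}  B3 = {2, 3, 5}  B4 = {2, 5, 6}
Tree: B1–B2, B2–B3, B2–B4

The largest bag has 3 vertices, giving width 2; this decomposition certifies tw(G) ≤ 2. On the other hand G contains the 3-clique {1, 4, 5}. A clique must lie in a single bag of any decomposition, so no decomposition can have width below 2. Hence tw(G) = 2 exactly.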